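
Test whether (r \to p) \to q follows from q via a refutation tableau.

Initial set: {q; \lnot ((r \to p) \to q)}.
\lnot ((r \to p) \to q): α-rule — add (r \to p), \lnot q.
× closes — contains both q and \lnot q.
All 1 branch closes.
Every branch closed, so the premises entail the conclusion.

Yes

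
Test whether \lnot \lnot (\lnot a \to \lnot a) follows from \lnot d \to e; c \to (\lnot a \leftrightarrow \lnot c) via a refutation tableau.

Initial set: {(\lnot d \to e); (c \to (\lnot a \leftrightarrow \lnot c)); \lnot \lnot \lnot (\lnot a \to \lnot a)}.
\lnot \lnot \lnot (\lnot a \to \lnot a): drop double negation, giving \lnot (\lnot a \to \lnot a).
\lnot (\lnot a \to \lnot a): α-rule — add \lnot a, \lnot \lnot a.
× closes — contains both a and \lnot a.
All 1 branch closes.
Every branch closed, so the premises entail the conclusion.

Yes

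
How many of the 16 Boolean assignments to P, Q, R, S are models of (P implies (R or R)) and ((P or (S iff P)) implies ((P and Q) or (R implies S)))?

Initial set: {((P implies (R or R)) and ((P or (S iff P)) implies ((P and Q) or (R implies S))))}.
((P implies (R or R)) and ((P or (S iff P)) implies ((P and Q) or (R implies S)))): α-rule — add (P implies (R or R)), ((P or (S iff P)) implies ((P and Q) or (R implies S))).
(P implies (R or R)): β-rule — branch into not P  //  (R or R).
  branch 1 (add not P):
    ((P or (S iff P)) implies ((P and Q) or (R implies S))): β-rule — branch into not (P or (S iff P))  //  ((P and Q) or (R implies S)).
      branch 1.1 (add not (P or (S iff P))):
        not (P or (S iff P)): α-rule — add not P, not (S iff P).
        not (S iff P): β-rule — branch into S, not P  //  not S, P.
          branch 1.1.1 (add S, not P):
            ○ open, literals {P=false, S=true}.
          branch 1.1.2 (add not S, P):
            × closes — contains both P and not P.
      branch 1.2 (add ((P and Q) or (R implies S))):
        ((P and Q) or (R implies S)): β-rule — branch into (P and Q)  //  (R implies S).
          branch 1.2.1 (add (P and Q)):
            (P and Q): α-rule — add P, Q.
            × closes — contains both P and not P.
          branch 1.2.2 (add (R implies S)):
            (R implies S): β-rule — branch into not R  //  S.
              branch 1.2.2.1 (add not R):
                ○ open, literals {P=false, R=false}.
              branch 1.2.2.2 (add S):
                ○ open, literals {P=false, S=true}.
  branch 2 (add (R or R)):
    ((P or (S iff P)) implies ((P and Q) or (R implies S))): β-rule — branch into not (P or (S iff P))  //  ((P and Q) or (R implies S)).
      branch 2.1 (add not (P or (S iff P))):
        not (P or (S iff P)): α-rule — add not P, not (S iff P).
        (R or R): β-rule — branch into R  //  R.
          branch 2.1.1 (add R):
            not (S iff P): β-rule — branch into S, not P  //  not S, P.
              branch 2.1.1.1 (add S, not P):
                ○ open, literals {P=false, R=true, S=true}.
              branch 2.1.1.2 (add not S, P):
                × closes — contains both P and not P.
          branch 2.1.2 (add R):
            not (S iff P): β-rule — branch into S, not P  //  not S, P.
              branch 2.1.2.1 (add S, not P):
                ○ open, literals {P=false, R=true, S=true}.
              branch 2.1.2.2 (add not S, P):
                × closes — contains both P and not P.
      branch 2.2 (add ((P and Q) or (R implies S))):
        (R or R): β-rule — branch into R  //  R.
          branch 2.2.1 (add R):
            ((P and Q) or (R implies S)): β-rule — branch into (P and Q)  //  (R implies S).
              branch 2.2.1.1 (add (P and Q)):
                (P and Q): α-rule — add P, Q.
                ○ open, literals {P=true, Q=true, R=true}.
              branch 2.2.1.2 (add (R implies S)):
                (R implies S): β-rule — branch into not R  //  S.
                  branch 2.2.1.2.1 (add not R):
                    × closes — contains both R and not R.
                  branch 2.2.1.2.2 (add S):
                    ○ open, literals {R=true, S=true}.
          branch 2.2.2 (add R):
            ((P and Q) or (R implies S)): β-rule — branch into (P and Q)  //  (R implies S).
              branch 2.2.2.1 (add (P and Q)):
                (P and Q): α-rule — add P, Q.
                ○ open, literals {P=true, Q=true, R=true}.
              branch 2.2.2.2 (add (R implies S)):
                (R implies S): β-rule — branch into not R  //  S.
                  branch 2.2.2.2.1 (add not R):
                    × closes — contains both R and not R.
                  branch 2.2.2.2.2 (add S):
                    ○ open, literals {R=true, S=true}.
6 branches closed, 9 open.
Each open branch fixes some atoms; the unmentioned ones are free. Counting distinct full assignments: branch {P=false, S=true} (Q, R) contributes 4 new; branch {P=false, R=false} (Q, S) contributes 2 new; branch {P=false, S=true} (Q, R) contributes 0 new; branch {P=false, R=true, S=true} (Q) contributes 0 new; branch {P=false, R=true, S=true} (Q) contributes 0 new; branch {P=true, Q=true, R=true} (S) contributes 2 new; branch {R=true, S=true} (P, Q) contributes 1 new; branch {P=true, Q=true, R=true} (S) contributes 0 new; branch {R=true, S=true} (P, Q) contributes 0 new. Total: 9.

9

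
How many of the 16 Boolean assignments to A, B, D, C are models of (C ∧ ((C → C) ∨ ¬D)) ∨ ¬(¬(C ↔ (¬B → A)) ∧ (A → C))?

Initial set: {((C ∧ ((C → C) ∨ ¬D)) ∨ ¬(¬(C ↔ (¬B → A)) ∧ (A → C)))}.
((C ∧ ((C → C) ∨ ¬D)) ∨ ¬(¬(C ↔ (¬B → A)) ∧ (A → C))): β-rule — branch into (C ∧ ((C → C) ∨ ¬D))  //  ¬(¬(C ↔ (¬B → A)) ∧ (A → C)).
  branch 1 (add (C ∧ ((C → C) ∨ ¬D))):
    (C ∧ ((C → C) ∨ ¬D)): α-rule — add C, ((C → C) ∨ ¬D).
    ((C → C) ∨ ¬D): β-rule — branch into (C → C)  //  ¬D.
      branch 1.1 (add (C → C)):
        (C → C): β-rule — branch into ¬C  //  C.
          branch 1.1.1 (add ¬C):
            × closes — contains both C and ¬C.
          branch 1.1.2 (add C):
            ○ open, literals {C=true}.
      branch 1.2 (add ¬D):
        ○ open, literals {C=true, D=false}.
  branch 2 (add ¬(¬(C ↔ (¬B → A)) ∧ (A → C))):
    ¬(¬(C ↔ (¬B → A)) ∧ (A → C)): β-rule — branch into ¬¬(C ↔ (¬B → A))  //  ¬(A → C).
      branch 2.1 (add ¬¬(C ↔ (¬B → A))):
        ¬¬(C ↔ (¬B → A)): β-rule — branch into C, (¬B → A)  //  ¬C, ¬(¬B → A).
          branch 2.1.1 (add C, (¬B → A)):
            (¬B → A): β-rule — branch into ¬¬B  //  A.
              branch 2.1.1.1 (add ¬¬B):
                ○ open, literals {B=true, C=true}.
              branch 2.1.1.2 (add A):
                ○ open, literals {A=true, C=true}.
          branch 2.1.2 (add ¬C, ¬(¬B → A)):
            ¬(¬B → A): α-rule — add ¬B, ¬A.
            ○ open, literals {A=false, B=false, C=false}.
      branch 2.2 (add ¬(A → C)):
        ¬(A → C): α-rule — add A, ¬C.
        ○ open, literals {A=true, C=false}.
1 branch closed, 6 open.
Each open branch fixes some atoms; the unmentioned ones are free. Counting distinct full assignments: branch {C=true} (A, B, D) contributes 8 new; branch {C=true, D=false} (A, B) contributes 0 new; branch {B=true, C=true} (A, D) contributes 0 new; branch {A=true, C=true} (B, D) contributes 0 new; branch {A=false, B=false, C=false} (D) contributes 2 new; branch {A=true, C=false} (B, D) contributes 4 new. Total: 14.

14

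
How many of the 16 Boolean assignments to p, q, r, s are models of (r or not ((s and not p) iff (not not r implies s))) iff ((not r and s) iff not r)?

10

Initial set: {((r or not ((s and not p) iff (not not r implies s))) iff ((not r and s) iff not r))}.
((r or not ((s and not p) iff (not not r implies s))) iff ((not r and s) iff not r)): β-rule — branch into (r or not ((s and not p) iff (not not r implies s))), ((not r and s) iff not r)  //  not (r or not ((s and not p) iff (not not r implies s))), not ((not r and s) iff not r).
  branch 1 (add (r or not ((s and not p) iff (not not r implies s))), ((not r and s) iff not r)):
    (r or not ((s and not p) iff (not not r implies s))): β-rule — branch into r  //  not ((s and not p) iff (not not r implies s)).
      branch 1.1 (add r):
        ((not r and s) iff not r): β-rule — branch into (not r and s), not r  //  not (not r and s), not not r.
          branch 1.1.1 (add (not r and s), not r):
            × closes — contains both r and not r.
          branch 1.1.2 (add not (not r and s), not not r):
            not (not r and s): β-rule — branch into not not r  //  not s.
              branch 1.1.2.1 (add not not r):
                ○ open, literals {r=true}.
              branch 1.1.2.2 (add not s):
                ○ open, literals {r=true, s=false}.
      branch 1.2 (add not ((s and not p) iff (not not r implies s))):
        ((not r and s) iff not r): β-rule — branch into (not r and s), not r  //  not (not r and s), not not r.
          branch 1.2.1 (add (not r and s), not r):
            (not r and s): α-rule — add not r, s.
            not ((s and not p) iff (not not r implies s)): β-rule — branch into (s and not p), not (not not r implies s)  //  not (s and not p), (not not r implies s).
              branch 1.2.1.1 (add (s and not p), not (not not r implies s)):
                (s and not p): α-rule — add s, not p.
                not (not not r implies s): α-rule — add not not r, not s.
                × closes — contains both s and not s.
              branch 1.2.1.2 (add not (s and not p), (not not r implies s)):
                not (s and not p): β-rule — branch into not s  //  not not p.
                  branch 1.2.1.2.1 (add not s):
                    × closes — contains both s and not s.
                  branch 1.2.1.2.2 (add not not p):
                    (not not r implies s): β-rule — branch into not not not r  //  s.
                      branch 1.2.1.2.2.1 (add not not not r):
                        not not not r: drop double negation, giving not r.
                        ○ open, literals {p=true, r=false, s=true}.
                      branch 1.2.1.2.2.2 (add s):
                        ○ open, literals {p=true, r=false, s=true}.
          branch 1.2.2 (add not (not r and s), not not r):
            not ((s and not p) iff (not not r implies s)): β-rule — branch into (s and not p), not (not not r implies s)  //  not (s and not p), (not not r implies s).
              branch 1.2.2.1 (add (s and not p), not (not not r implies s)):
                (s and not p): α-rule — add s, not p.
                not (not not r implies s): α-rule — add not not r, not s.
                × closes — contains both s and not s.
              branch 1.2.2.2 (add not (s and not p), (not not r implies s)):
                not (not r and s): β-rule — branch into not not r  //  not s.
                  branch 1.2.2.2.1 (add not not r):
                    not (s and not p): β-rule — branch into not s  //  not not p.
                      branch 1.2.2.2.1.1 (add not s):
                        (not not r implies s): β-rule — branch into not not not r  //  s.
                          branch 1.2.2.2.1.1.1 (add not not not r):
                            not not not r: drop double negation, giving not r.
                            × closes — contains both r and not r.
                          branch 1.2.2.2.1.1.2 (add s):
                            × closes — contains both s and not s.
                      branch 1.2.2.2.1.2 (add not not p):
                        (not not r implies s): β-rule — branch into not not not r  //  s.
                          branch 1.2.2.2.1.2.1 (add not not not r):
                            not not not r: drop double negation, giving not r.
                            × closes — contains both r and not r.
                          branch 1.2.2.2.1.2.2 (add s):
                            ○ open, literals {p=true, r=true, s=true}.
                  branch 1.2.2.2.2 (add not s):
                    not (s and not p): β-rule — branch into not s  //  not not p.
                      branch 1.2.2.2.2.1 (add not s):
                        (not not r implies s): β-rule — branch into not not not r  //  s.
                          branch 1.2.2.2.2.1.1 (add not not not r):
                            not not not r: drop double negation, giving not r.
                            × closes — contains both r and not r.
                          branch 1.2.2.2.2.1.2 (add s):
                            × closes — contains both s and not s.
                      branch 1.2.2.2.2.2 (add not not p):
                        (not not r implies s): β-rule — branch into not not not r  //  s.
                          branch 1.2.2.2.2.2.1 (add not not not r):
                            not not not r: drop double negation, giving not r.
                            × closes — contains both r and not r.
                          branch 1.2.2.2.2.2.2 (add s):
                            × closes — contains both s and not s.
  branch 2 (add not (r or not ((s and not p) iff (not not r implies s))), not ((not r and s) iff not r)):
    not (r or not ((s and not p) iff (not not r implies s))): α-rule — add not r, not not ((s and not p) iff (not not r implies s)).
    not ((not r and s) iff not r): β-rule — branch into (not r and s), not not r  //  not (not r and s), not r.
      branch 2.1 (add (not r and s), not not r):
        × closes — contains both r and not r.
      branch 2.2 (add not (not r and s), not r):
        not not ((s and not p) iff (not not r implies s)): β-rule — branch into (s and not p), (not not r implies s)  //  not (s and not p), not (not not r implies s).
          branch 2.2.1 (add (s and not p), (not not r implies s)):
            (s and not p): α-rule — add s, not p.
            not (not r and s): β-rule — branch into not not r  //  not s.
              branch 2.2.1.1 (add not not r):
                × closes — contains both r and not r.
              branch 2.2.1.2 (add not s):
                × closes — contains both s and not s.
          branch 2.2.2 (add not (s and not p), not (not not r implies s)):
            not (not not r implies s): α-rule — add not not r, not s.
            not not r: drop double negation, giving r.
            × closes — contains both r and not r.
15 branches closed, 5 open.
Each open branch fixes some atoms; the unmentioned ones are free. Counting distinct full assignments: branch {r=true} (p, q, s) contributes 8 new; branch {r=true, s=false} (p, q) contributes 0 new; branch {p=true, r=false, s=true} (q) contributes 2 new; branch {p=true, r=false, s=true} (q) contributes 0 new; branch {p=true, r=true, s=true} (q) contributes 0 new. Total: 10.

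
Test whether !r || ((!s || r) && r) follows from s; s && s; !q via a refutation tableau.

Yes

Initial set: {s; (s && s); !q; !(!r || ((!s || r) && r))}.
(s && s): α-rule — add s, s.
!(!r || ((!s || r) && r)): α-rule — add !!r, !((!s || r) && r).
!((!s || r) && r): β-rule — branch into !(!s || r)  //  !r.
  branch 1 (add !(!s || r)):
    !(!s || r): α-rule — add !!s, !r.
    × closes — contains both r and !r.
  branch 2 (add !r):
    × closes — contains both r and !r.
All 2 branches close.
Every branch closed, so the premises entail the conclusion.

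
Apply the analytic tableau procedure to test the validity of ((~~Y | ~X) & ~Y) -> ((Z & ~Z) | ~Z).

Assume the negation and expand:
Initial set: {~(((~~Y | ~X) & ~Y) -> ((Z & ~Z) | ~Z))}.
~(((~~Y | ~X) & ~Y) -> ((Z & ~Z) | ~Z)): α-rule — add ((~~Y | ~X) & ~Y), ~((Z & ~Z) | ~Z).
((~~Y | ~X) & ~Y): α-rule — add (~~Y | ~X), ~Y.
~((Z & ~Z) | ~Z): α-rule — add ~(Z & ~Z), ~~Z.
(~~Y | ~X): β-rule — branch into ~~Y  //  ~X.
  branch 1 (add ~~Y):
    ~~Y: drop double negation, giving Y.
    × closes — contains both Y and ~Y.
  branch 2 (add ~X):
    ~(Z & ~Z): β-rule — branch into ~Z  //  ~~Z.
      branch 2.1 (add ~Z):
        × closes — contains both Z and ~Z.
      branch 2.2 (add ~~Z):
        ○ open, literals {X=F, Y=F, Z=T}.
2 branches closed, 1 open.
An open branch gives a countermodel: X=F, Y=F, Z=T (unmentioned atoms arbitrary); under it the original formula is false.

Not valid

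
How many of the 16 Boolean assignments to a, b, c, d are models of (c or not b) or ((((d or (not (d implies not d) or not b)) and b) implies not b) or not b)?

14

Initial set: {((c or not b) or ((((d or (not (d implies not d) or not b)) and b) implies not b) or not b))}.
((c or not b) or ((((d or (not (d implies not d) or not b)) and b) implies not b) or not b)): β-rule — branch into (c or not b)  //  ((((d or (not (d implies not d) or not b)) and b) implies not b) or not b).
  branch 1 (add (c or not b)):
    (c or not b): β-rule — branch into c  //  not b.
      branch 1.1 (add c):
        ○ open, literals {c=1}.
      branch 1.2 (add not b):
        ○ open, literals {b=0}.
  branch 2 (add ((((d or (not (d implies not d) or not b)) and b) implies not b) or not b)):
    ((((d or (not (d implies not d) or not b)) and b) implies not b) or not b): β-rule — branch into (((d or (not (d implies not d) or not b)) and b) implies not b)  //  not b.
      branch 2.1 (add (((d or (not (d implies not d) or not b)) and b) implies not b)):
        (((d or (not (d implies not d) or not b)) and b) implies not b): β-rule — branch into not ((d or (not (d implies not d) or not b)) and b)  //  not b.
          branch 2.1.1 (add not ((d or (not (d implies not d) or not b)) and b)):
            not ((d or (not (d implies not d) or not b)) and b): β-rule — branch into not (d or (not (d implies not d) or not b))  //  not b.
              branch 2.1.1.1 (add not (d or (not (d implies not d) or not b))):
                not (d or (not (d implies not d) or not b)): α-rule — add not d, not (not (d implies not d) or not b).
                not (not (d implies not d) or not b): α-rule — add not not (d implies not d), not not b.
                not not (d implies not d): β-rule — branch into not d  //  not d.
                  branch 2.1.1.1.1 (add not d):
                    ○ open, literals {b=1, d=0}.
                  branch 2.1.1.1.2 (add not d):
                    ○ open, literals {b=1, d=0}.
              branch 2.1.1.2 (add not b):
                ○ open, literals {b=0}.
          branch 2.1.2 (add not b):
            ○ open, literals {b=0}.
      branch 2.2 (add not b):
        ○ open, literals {b=0}.
0 branches closed, 7 open.
Each open branch fixes some atoms; the unmentioned ones are free. Counting distinct full assignments: branch {c=1} (a, b, d) contributes 8 new; branch {b=0} (a, c, d) contributes 4 new; branch {b=1, d=0} (a, c) contributes 2 new; branch {b=1, d=0} (a, c) contributes 0 new; branch {b=0} (a, c, d) contributes 0 new; branch {b=0} (a, c, d) contributes 0 new; branch {b=0} (a, c, d) contributes 0 new. Total: 14.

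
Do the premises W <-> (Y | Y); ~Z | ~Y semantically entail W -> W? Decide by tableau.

Initial set: {T (W <-> (Y | Y)); T (~Z | ~Y); F (W -> W)}.
F (W -> W): α-rule — add T W, F W.
× closes — contains both W and ~W.
All 1 branch closes.
Every branch closed, so the premises entail the conclusion.

Yes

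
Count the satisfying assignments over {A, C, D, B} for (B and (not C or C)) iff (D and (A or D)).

Initial set: {T ((B and (not C or C)) iff (D and (A or D)))}.
T ((B and (not C or C)) iff (D and (A or D))): β-rule — branch into T (B and (not C or C)), T (D and (A or D))  //  F (B and (not C or C)), F (D and (A or D)).
  branch 1 (add T (B and (not C or C)), T (D and (A or D))):
    T (B and (not C or C)): α-rule — add T B, T (not C or C).
    T (D and (A or D)): α-rule — add T D, T (A or D).
    T (not C or C): β-rule — branch into T not C  //  T C.
      branch 1.1 (add T not C):
        T (A or D): β-rule — branch into T A  //  T D.
          branch 1.1.1 (add T A):
            ○ open, literals {A=1, B=1, C=0, D=1}.
          branch 1.1.2 (add T D):
            ○ open, literals {B=1, C=0, D=1}.
      branch 1.2 (add T C):
        T (A or D): β-rule — branch into T A  //  T D.
          branch 1.2.1 (add T A):
            ○ open, literals {A=1, B=1, C=1, D=1}.
          branch 1.2.2 (add T D):
            ○ open, literals {B=1, C=1, D=1}.
  branch 2 (add F (B and (not C or C)), F (D and (A or D))):
    F (B and (not C or C)): β-rule — branch into F B  //  F (not C or C).
      branch 2.1 (add F B):
        F (D and (A or D)): β-rule — branch into F D  //  F (A or D).
          branch 2.1.1 (add F D):
            ○ open, literals {B=0, D=0}.
          branch 2.1.2 (add F (A or D)):
            F (A or D): α-rule — add F A, F D.
            ○ open, literals {A=0, B=0, D=0}.
      branch 2.2 (add F (not C or C)):
        F (not C or C): α-rule — add F not C, F C.
        × closes — contains both C and not C.
1 branch closed, 6 open.
Each open branch fixes some atoms; the unmentioned ones are free. Counting distinct full assignments: branch {A=1, B=1, C=0, D=1} (none free) contributes 1 new; branch {B=1, C=0, D=1} (A) contributes 1 new; branch {A=1, B=1, C=1, D=1} (none free) contributes 1 new; branch {B=1, C=1, D=1} (A) contributes 1 new; branch {B=0, D=0} (A, C) contributes 4 new; branch {A=0, B=0, D=0} (C) contributes 0 new. Total: 8.

8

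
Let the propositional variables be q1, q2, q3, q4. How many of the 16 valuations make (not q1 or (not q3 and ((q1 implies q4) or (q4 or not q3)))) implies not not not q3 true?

Initial set: {((not q1 or (not q3 and ((q1 implies q4) or (q4 or not q3)))) implies not not not q3)}.
((not q1 or (not q3 and ((q1 implies q4) or (q4 or not q3)))) implies not not not q3): β-rule — branch into not (not q1 or (not q3 and ((q1 implies q4) or (q4 or not q3))))  //  not not not q3.
  branch 1 (add not (not q1 or (not q3 and ((q1 implies q4) or (q4 or not q3))))):
    not (not q1 or (not q3 and ((q1 implies q4) or (q4 or not q3)))): α-rule — add not not q1, not (not q3 and ((q1 implies q4) or (q4 or not q3))).
    not (not q3 and ((q1 implies q4) or (q4 or not q3))): β-rule — branch into not not q3  //  not ((q1 implies q4) or (q4 or not q3)).
      branch 1.1 (add not not q3):
        ○ open, literals {q1=true, q3=true}.
      branch 1.2 (add not ((q1 implies q4) or (q4 or not q3))):
        not ((q1 implies q4) or (q4 or not q3)): α-rule — add not (q1 implies q4), not (q4 or not q3).
        not (q1 implies q4): α-rule — add q1, not q4.
        not (q4 or not q3): α-rule — add not q4, not not q3.
        ○ open, literals {q1=true, q3=true, q4=false}.
  branch 2 (add not not not q3):
    not not not q3: drop double negation, giving not q3.
    ○ open, literals {q3=false}.
0 branches closed, 3 open.
Each open branch fixes some atoms; the unmentioned ones are free. Counting distinct full assignments: branch {q1=true, q3=true} (q2, q4) contributes 4 new; branch {q1=true, q3=true, q4=false} (q2) contributes 0 new; branch {q3=false} (q1, q2, q4) contributes 8 new. Total: 12.

12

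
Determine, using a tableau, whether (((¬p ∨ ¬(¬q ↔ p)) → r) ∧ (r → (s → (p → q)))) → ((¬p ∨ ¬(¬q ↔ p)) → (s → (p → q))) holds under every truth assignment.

Valid

Assume the negation and expand:
Initial set: {¬((((¬p ∨ ¬(¬q ↔ p)) → r) ∧ (r → (s → (p → q)))) → ((¬p ∨ ¬(¬q ↔ p)) → (s → (p → q))))}.
¬((((¬p ∨ ¬(¬q ↔ p)) → r) ∧ (r → (s → (p → q)))) → ((¬p ∨ ¬(¬q ↔ p)) → (s → (p → q)))): α-rule — add (((¬p ∨ ¬(¬q ↔ p)) → r) ∧ (r → (s → (p → q)))), ¬((¬p ∨ ¬(¬q ↔ p)) → (s → (p → q))).
(((¬p ∨ ¬(¬q ↔ p)) → r) ∧ (r → (s → (p → q)))): α-rule — add ((¬p ∨ ¬(¬q ↔ p)) → r), (r → (s → (p → q))).
¬((¬p ∨ ¬(¬q ↔ p)) → (s → (p → q))): α-rule — add (¬p ∨ ¬(¬q ↔ p)), ¬(s → (p → q)).
¬(s → (p → q)): α-rule — add s, ¬(p → q).
¬(p → q): α-rule — add p, ¬q.
((¬p ∨ ¬(¬q ↔ p)) → r): β-rule — branch into ¬(¬p ∨ ¬(¬q ↔ p))  //  r.
  branch 1 (add ¬(¬p ∨ ¬(¬q ↔ p))):
    ¬(¬p ∨ ¬(¬q ↔ p)): α-rule — add ¬¬p, ¬¬(¬q ↔ p).
    (r → (s → (p → q))): β-rule — branch into ¬r  //  (s → (p → q)).
      branch 1.1 (add ¬r):
        (¬p ∨ ¬(¬q ↔ p)): β-rule — branch into ¬p  //  ¬(¬q ↔ p).
          branch 1.1.1 (add ¬p):
            × closes — contains both p and ¬p.
          branch 1.1.2 (add ¬(¬q ↔ p)):
            ¬¬(¬q ↔ p): β-rule — branch into ¬q, p  //  ¬¬q, ¬p.
              branch 1.1.2.1 (add ¬q, p):
                ¬(¬q ↔ p): β-rule — branch into ¬q, ¬p  //  ¬¬q, p.
                  branch 1.1.2.1.1 (add ¬q, ¬p):
                    × closes — contains both p and ¬p.
                  branch 1.1.2.1.2 (add ¬¬q, p):
                    × closes — contains both q and ¬q.
              branch 1.1.2.2 (add ¬¬q, ¬p):
                × closes — contains both q and ¬q.
      branch 1.2 (add (s → (p → q))):
        (¬p ∨ ¬(¬q ↔ p)): β-rule — branch into ¬p  //  ¬(¬q ↔ p).
          branch 1.2.1 (add ¬p):
            × closes — contains both p and ¬p.
          branch 1.2.2 (add ¬(¬q ↔ p)):
            ¬¬(¬q ↔ p): β-rule — branch into ¬q, p  //  ¬¬q, ¬p.
              branch 1.2.2.1 (add ¬q, p):
                (s → (p → q)): β-rule — branch into ¬s  //  (p → q).
                  branch 1.2.2.1.1 (add ¬s):
                    × closes — contains both s and ¬s.
                  branch 1.2.2.1.2 (add (p → q)):
                    ¬(¬q ↔ p): β-rule — branch into ¬q, ¬p  //  ¬¬q, p.
                      branch 1.2.2.1.2.1 (add ¬q, ¬p):
                        × closes — contains both p and ¬p.
                      branch 1.2.2.1.2.2 (add ¬¬q, p):
                        × closes — contains both q and ¬q.
              branch 1.2.2.2 (add ¬¬q, ¬p):
                × closes — contains both q and ¬q.
  branch 2 (add r):
    (r → (s → (p → q))): β-rule — branch into ¬r  //  (s → (p → q)).
      branch 2.1 (add ¬r):
        × closes — contains both r and ¬r.
      branch 2.2 (add (s → (p → q))):
        (¬p ∨ ¬(¬q ↔ p)): β-rule — branch into ¬p  //  ¬(¬q ↔ p).
          branch 2.2.1 (add ¬p):
            × closes — contains both p and ¬p.
          branch 2.2.2 (add ¬(¬q ↔ p)):
            (s → (p → q)): β-rule — branch into ¬s  //  (p → q).
              branch 2.2.2.1 (add ¬s):
                × closes — contains both s and ¬s.
              branch 2.2.2.2 (add (p → q)):
                ¬(¬q ↔ p): β-rule — branch into ¬q, ¬p  //  ¬¬q, p.
                  branch 2.2.2.2.1 (add ¬q, ¬p):
                    × closes — contains both p and ¬p.
                  branch 2.2.2.2.2 (add ¬¬q, p):
                    × closes — contains both q and ¬q.
All 14 branches close.
Every branch closed, so the negation is unsatisfiable and the formula is valid.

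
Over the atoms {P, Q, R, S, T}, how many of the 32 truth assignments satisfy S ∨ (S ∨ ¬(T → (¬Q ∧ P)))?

Initial set: {(S ∨ (S ∨ ¬(T → (¬Q ∧ P))))}.
(S ∨ (S ∨ ¬(T → (¬Q ∧ P)))): β-rule — branch into S  //  (S ∨ ¬(T → (¬Q ∧ P))).
  branch 1 (add S):
    ○ open, literals {S=T}.
  branch 2 (add (S ∨ ¬(T → (¬Q ∧ P)))):
    (S ∨ ¬(T → (¬Q ∧ P))): β-rule — branch into S  //  ¬(T → (¬Q ∧ P)).
      branch 2.1 (add S):
        ○ open, literals {S=T}.
      branch 2.2 (add ¬(T → (¬Q ∧ P))):
        ¬(T → (¬Q ∧ P)): α-rule — add T, ¬(¬Q ∧ P).
        ¬(¬Q ∧ P): β-rule — branch into ¬¬Q  //  ¬P.
          branch 2.2.1 (add ¬¬Q):
            ○ open, literals {Q=T, T=T}.
          branch 2.2.2 (add ¬P):
            ○ open, literals {P=F, T=T}.
0 branches closed, 4 open.
Each open branch fixes some atoms; the unmentioned ones are free. Counting distinct full assignments: branch {S=T} (P, Q, R, T) contributes 16 new; branch {S=T} (P, Q, R, T) contributes 0 new; branch {Q=T, T=T} (P, R, S) contributes 4 new; branch {P=F, T=T} (Q, R, S) contributes 2 new. Total: 22.

22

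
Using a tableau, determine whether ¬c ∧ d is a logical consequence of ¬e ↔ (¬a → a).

Initial set: {(¬e ↔ (¬a → a)); ¬(¬c ∧ d)}.
(¬e ↔ (¬a → a)): β-rule — branch into ¬e, (¬a → a)  //  ¬¬e, ¬(¬a → a).
  branch 1 (add ¬e, (¬a → a)):
    ¬(¬c ∧ d): β-rule — branch into ¬¬c  //  ¬d.
      branch 1.1 (add ¬¬c):
        (¬a → a): β-rule — branch into ¬¬a  //  a.
          branch 1.1.1 (add ¬¬a):
            ○ open, literals {a=1, c=1, e=0}.
          branch 1.1.2 (add a):
            ○ open, literals {a=1, c=1, e=0}.
      branch 1.2 (add ¬d):
        (¬a → a): β-rule — branch into ¬¬a  //  a.
          branch 1.2.1 (add ¬¬a):
            ○ open, literals {a=1, d=0, e=0}.
          branch 1.2.2 (add a):
            ○ open, literals {a=1, d=0, e=0}.
  branch 2 (add ¬¬e, ¬(¬a → a)):
    ¬(¬a → a): α-rule — add ¬a, ¬a.
    ¬(¬c ∧ d): β-rule — branch into ¬¬c  //  ¬d.
      branch 2.1 (add ¬¬c):
        ○ open, literals {a=0, c=1, e=1}.
      branch 2.2 (add ¬d):
        ○ open, literals {a=0, d=0, e=1}.
0 branches closed, 6 open.
An open branch gives a countermodel: a=1, c=1, e=0 (unmentioned atoms arbitrary); the premises hold there but the conclusion fails.

No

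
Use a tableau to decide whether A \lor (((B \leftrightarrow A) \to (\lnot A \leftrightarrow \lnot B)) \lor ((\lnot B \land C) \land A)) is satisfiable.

Satisfiable

Initial set: {(A \lor (((B \leftrightarrow A) \to (\lnot A \leftrightarrow \lnot B)) \lor ((\lnot B \land C) \land A)))}.
(A \lor (((B \leftrightarrow A) \to (\lnot A \leftrightarrow \lnot B)) \lor ((\lnot B \land C) \land A))): β-rule — branch into A  //  (((B \leftrightarrow A) \to (\lnot A \leftrightarrow \lnot B)) \lor ((\lnot B \land C) \land A)).
  branch 1 (add A):
    ○ open, literals {A=1}.
  branch 2 (add (((B \leftrightarrow A) \to (\lnot A \leftrightarrow \lnot B)) \lor ((\lnot B \land C) \land A))):
    (((B \leftrightarrow A) \to (\lnot A \leftrightarrow \lnot B)) \lor ((\lnot B \land C) \land A)): β-rule — branch into ((B \leftrightarrow A) \to (\lnot A \leftrightarrow \lnot B))  //  ((\lnot B \land C) \land A).
      branch 2.1 (add ((B \leftrightarrow A) \to (\lnot A \leftrightarrow \lnot B))):
        ((B \leftrightarrow A) \to (\lnot A \leftrightarrow \lnot B)): β-rule — branch into \lnot (B \leftrightarrow A)  //  (\lnot A \leftrightarrow \lnot B).
          branch 2.1.1 (add \lnot (B \leftrightarrow A)):
            \lnot (B \leftrightarrow A): β-rule — branch into B, \lnot A  //  \lnot B, A.
              branch 2.1.1.1 (add B, \lnot A):
                ○ open, literals {A=0, B=1}.
              branch 2.1.1.2 (add \lnot B, A):
                ○ open, literals {A=1, B=0}.
          branch 2.1.2 (add (\lnot A \leftrightarrow \lnot B)):
            (\lnot A \leftrightarrow \lnot B): β-rule — branch into \lnot A, \lnot B  //  \lnot \lnot A, \lnot \lnot B.
              branch 2.1.2.1 (add \lnot A, \lnot B):
                ○ open, literals {A=0, B=0}.
              branch 2.1.2.2 (add \lnot \lnot A, \lnot \lnot B):
                ○ open, literals {A=1, B=1}.
      branch 2.2 (add ((\lnot B \land C) \land A)):
        ((\lnot B \land C) \land A): α-rule — add (\lnot B \land C), A.
        (\lnot B \land C): α-rule — add \lnot B, C.
        ○ open, literals {A=1, B=0, C=1}.
0 branches closed, 6 open.
An open branch gives a satisfying assignment: A=1.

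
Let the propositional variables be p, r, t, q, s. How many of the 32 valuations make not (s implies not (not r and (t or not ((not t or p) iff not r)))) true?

Initial set: {not (s implies not (not r and (t or not ((not t or p) iff not r))))}.
not (s implies not (not r and (t or not ((not t or p) iff not r)))): α-rule — add s, not not (not r and (t or not ((not t or p) iff not r))).
not not (not r and (t or not ((not t or p) iff not r))): α-rule — add not r, (t or not ((not t or p) iff not r)).
(t or not ((not t or p) iff not r)): β-rule — branch into t  //  not ((not t or p) iff not r).
  branch 1 (add t):
    ○ open, literals {r=F, s=T, t=T}.
  branch 2 (add not ((not t or p) iff not r)):
    not ((not t or p) iff not r): β-rule — branch into (not t or p), not not r  //  not (not t or p), not r.
      branch 2.1 (add (not t or p), not not r):
        × closes — contains both r and not r.
      branch 2.2 (add not (not t or p), not r):
        not (not t or p): α-rule — add not not t, not p.
        ○ open, literals {p=F, r=F, s=T, t=T}.
1 branch closed, 2 open.
Each open branch fixes some atoms; the unmentioned ones are free. Counting distinct full assignments: branch {r=F, s=T, t=T} (p, q) contributes 4 new; branch {p=F, r=F, s=T, t=T} (q) contributes 0 new. Total: 4.

4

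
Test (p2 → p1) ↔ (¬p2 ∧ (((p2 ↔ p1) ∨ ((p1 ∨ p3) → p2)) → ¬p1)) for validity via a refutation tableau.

Assume the negation and expand:
Initial set: {F ((p2 → p1) ↔ (¬p2 ∧ (((p2 ↔ p1) ∨ ((p1 ∨ p3) → p2)) → ¬p1)))}.
F ((p2 → p1) ↔ (¬p2 ∧ (((p2 ↔ p1) ∨ ((p1 ∨ p3) → p2)) → ¬p1))): β-rule — branch into T (p2 → p1), F (¬p2 ∧ (((p2 ↔ p1) ∨ ((p1 ∨ p3) → p2)) → ¬p1))  //  F (p2 → p1), T (¬p2 ∧ (((p2 ↔ p1) ∨ ((p1 ∨ p3) → p2)) → ¬p1)).
  branch 1 (add T (p2 → p1), F (¬p2 ∧ (((p2 ↔ p1) ∨ ((p1 ∨ p3) → p2)) → ¬p1))):
    T (p2 → p1): β-rule — branch into F p2  //  T p1.
      branch 1.1 (add F p2):
        F (¬p2 ∧ (((p2 ↔ p1) ∨ ((p1 ∨ p3) → p2)) → ¬p1)): β-rule — branch into F ¬p2  //  F (((p2 ↔ p1) ∨ ((p1 ∨ p3) → p2)) → ¬p1).
          branch 1.1.1 (add F ¬p2):
            × closes — contains both p2 and ¬p2.
          branch 1.1.2 (add F (((p2 ↔ p1) ∨ ((p1 ∨ p3) → p2)) → ¬p1)):
            F (((p2 ↔ p1) ∨ ((p1 ∨ p3) → p2)) → ¬p1): α-rule — add T ((p2 ↔ p1) ∨ ((p1 ∨ p3) → p2)), F ¬p1.
            T ((p2 ↔ p1) ∨ ((p1 ∨ p3) → p2)): β-rule — branch into T (p2 ↔ p1)  //  T ((p1 ∨ p3) → p2).
              branch 1.1.2.1 (add T (p2 ↔ p1)):
                T (p2 ↔ p1): β-rule — branch into T p2, T p1  //  F p2, F p1.
                  branch 1.1.2.1.1 (add T p2, T p1):
                    × closes — contains both p2 and ¬p2.
                  branch 1.1.2.1.2 (add F p2, F p1):
                    × closes — contains both p1 and ¬p1.
              branch 1.1.2.2 (add T ((p1 ∨ p3) → p2)):
                T ((p1 ∨ p3) → p2): β-rule — branch into F (p1 ∨ p3)  //  T p2.
                  branch 1.1.2.2.1 (add F (p1 ∨ p3)):
                    F (p1 ∨ p3): α-rule — add F p1, F p3.
                    × closes — contains both p1 and ¬p1.
                  branch 1.1.2.2.2 (add T p2):
                    × closes — contains both p2 and ¬p2.
      branch 1.2 (add T p1):
        F (¬p2 ∧ (((p2 ↔ p1) ∨ ((p1 ∨ p3) → p2)) → ¬p1)): β-rule — branch into F ¬p2  //  F (((p2 ↔ p1) ∨ ((p1 ∨ p3) → p2)) → ¬p1).
          branch 1.2.1 (add F ¬p2):
            ○ open, literals {p1=1, p2=1}.
          branch 1.2.2 (add F (((p2 ↔ p1) ∨ ((p1 ∨ p3) → p2)) → ¬p1)):
            F (((p2 ↔ p1) ∨ ((p1 ∨ p3) → p2)) → ¬p1): α-rule — add T ((p2 ↔ p1) ∨ ((p1 ∨ p3) → p2)), F ¬p1.
            T ((p2 ↔ p1) ∨ ((p1 ∨ p3) → p2)): β-rule — branch into T (p2 ↔ p1)  //  T ((p1 ∨ p3) → p2).
              branch 1.2.2.1 (add T (p2 ↔ p1)):
                T (p2 ↔ p1): β-rule — branch into T p2, T p1  //  F p2, F p1.
                  branch 1.2.2.1.1 (add T p2, T p1):
                    ○ open, literals {p1=1, p2=1}.
                  branch 1.2.2.1.2 (add F p2, F p1):
                    × closes — contains both p1 and ¬p1.
              branch 1.2.2.2 (add T ((p1 ∨ p3) → p2)):
                T ((p1 ∨ p3) → p2): β-rule — branch into F (p1 ∨ p3)  //  T p2.
                  branch 1.2.2.2.1 (add F (p1 ∨ p3)):
                    F (p1 ∨ p3): α-rule — add F p1, F p3.
                    × closes — contains both p1 and ¬p1.
                  branch 1.2.2.2.2 (add T p2):
                    ○ open, literals {p1=1, p2=1}.
  branch 2 (add F (p2 → p1), T (¬p2 ∧ (((p2 ↔ p1) ∨ ((p1 ∨ p3) → p2)) → ¬p1))):
    F (p2 → p1): α-rule — add T p2, F p1.
    T (¬p2 ∧ (((p2 ↔ p1) ∨ ((p1 ∨ p3) → p2)) → ¬p1)): α-rule — add T ¬p2, T (((p2 ↔ p1) ∨ ((p1 ∨ p3) → p2)) → ¬p1).
    × closes — contains both p2 and ¬p2.
8 branches closed, 3 open.
An open branch gives a countermodel: p1=1, p2=1 (unmentioned atoms arbitrary); under it the original formula is false.

Not valid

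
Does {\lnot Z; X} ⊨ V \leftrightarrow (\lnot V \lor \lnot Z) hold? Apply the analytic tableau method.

No

Initial set: {\lnot Z; X; \lnot (V \leftrightarrow (\lnot V \lor \lnot Z))}.
\lnot (V \leftrightarrow (\lnot V \lor \lnot Z)): β-rule — branch into V, \lnot (\lnot V \lor \lnot Z)  //  \lnot V, (\lnot V \lor \lnot Z).
  branch 1 (add V, \lnot (\lnot V \lor \lnot Z)):
    \lnot (\lnot V \lor \lnot Z): α-rule — add \lnot \lnot V, \lnot \lnot Z.
    × closes — contains both Z and \lnot Z.
  branch 2 (add \lnot V, (\lnot V \lor \lnot Z)):
    (\lnot V \lor \lnot Z): β-rule — branch into \lnot V  //  \lnot Z.
      branch 2.1 (add \lnot V):
        ○ open, literals {V=F, X=T, Z=F}.
      branch 2.2 (add \lnot Z):
        ○ open, literals {V=F, X=T, Z=F}.
1 branch closed, 2 open.
An open branch gives a countermodel: V=F, X=T, Z=F (unmentioned atoms arbitrary); the premises hold there but the conclusion fails.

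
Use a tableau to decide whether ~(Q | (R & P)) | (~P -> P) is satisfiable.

Satisfiable

Initial set: {T (~(Q | (R & P)) | (~P -> P))}.
T (~(Q | (R & P)) | (~P -> P)): β-rule — branch into T ~(Q | (R & P))  //  T (~P -> P).
  branch 1 (add T ~(Q | (R & P))):
    T ~(Q | (R & P)): α-rule — add F Q, F (R & P).
    F (R & P): β-rule — branch into F R  //  F P.
      branch 1.1 (add F R):
        ○ open, literals {Q=F, R=F}.
      branch 1.2 (add F P):
        ○ open, literals {P=F, Q=F}.
  branch 2 (add T (~P -> P)):
    T (~P -> P): β-rule — branch into F ~P  //  T P.
      branch 2.1 (add F ~P):
        ○ open, literals {P=T}.
      branch 2.2 (add T P):
        ○ open, literals {P=T}.
0 branches closed, 4 open.
An open branch gives a satisfying assignment: Q=F, R=F.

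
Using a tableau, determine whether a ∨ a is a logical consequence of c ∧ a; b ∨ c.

Yes

Initial set: {(c ∧ a); (b ∨ c); ¬(a ∨ a)}.
(c ∧ a): α-rule — add c, a.
¬(a ∨ a): α-rule — add ¬a, ¬a.
× closes — contains both a and ¬a.
All 1 branch closes.
Every branch closed, so the premises entail the conclusion.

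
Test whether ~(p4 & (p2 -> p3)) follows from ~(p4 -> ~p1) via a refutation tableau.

Initial set: {~(p4 -> ~p1); ~~(p4 & (p2 -> p3))}.
~(p4 -> ~p1): α-rule — add p4, ~~p1.
~~(p4 & (p2 -> p3)): α-rule — add p4, (p2 -> p3).
(p2 -> p3): β-rule — branch into ~p2  //  p3.
  branch 1 (add ~p2):
    ○ open, literals {p1=1, p2=0, p4=1}.
  branch 2 (add p3):
    ○ open, literals {p1=1, p3=1, p4=1}.
0 branches closed, 2 open.
An open branch gives a countermodel: p1=1, p2=0, p4=1 (unmentioned atoms arbitrary); the premises hold there but the conclusion fails.

No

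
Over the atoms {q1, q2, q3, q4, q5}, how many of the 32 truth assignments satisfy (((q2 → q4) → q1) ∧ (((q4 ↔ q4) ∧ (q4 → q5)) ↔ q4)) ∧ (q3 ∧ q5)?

2

Initial set: {T ((((q2 → q4) → q1) ∧ (((q4 ↔ q4) ∧ (q4 → q5)) ↔ q4)) ∧ (q3 ∧ q5))}.
T ((((q2 → q4) → q1) ∧ (((q4 ↔ q4) ∧ (q4 → q5)) ↔ q4)) ∧ (q3 ∧ q5)): α-rule — add T (((q2 → q4) → q1) ∧ (((q4 ↔ q4) ∧ (q4 → q5)) ↔ q4)), T (q3 ∧ q5).
T (((q2 → q4) → q1) ∧ (((q4 ↔ q4) ∧ (q4 → q5)) ↔ q4)): α-rule — add T ((q2 → q4) → q1), T (((q4 ↔ q4) ∧ (q4 → q5)) ↔ q4).
T (q3 ∧ q5): α-rule — add T q3, T q5.
T ((q2 → q4) → q1): β-rule — branch into F (q2 → q4)  //  T q1.
  branch 1 (add F (q2 → q4)):
    F (q2 → q4): α-rule — add T q2, F q4.
    T (((q4 ↔ q4) ∧ (q4 → q5)) ↔ q4): β-rule — branch into T ((q4 ↔ q4) ∧ (q4 → q5)), T q4  //  F ((q4 ↔ q4) ∧ (q4 → q5)), F q4.
      branch 1.1 (add T ((q4 ↔ q4) ∧ (q4 → q5)), T q4):
        × closes — contains both q4 and ¬q4.
      branch 1.2 (add F ((q4 ↔ q4) ∧ (q4 → q5)), F q4):
        F ((q4 ↔ q4) ∧ (q4 → q5)): β-rule — branch into F (q4 ↔ q4)  //  F (q4 → q5).
          branch 1.2.1 (add F (q4 ↔ q4)):
            F (q4 ↔ q4): β-rule — branch into T q4, F q4  //  F q4, T q4.
              branch 1.2.1.1 (add T q4, F q4):
                × closes — contains both q4 and ¬q4.
              branch 1.2.1.2 (add F q4, T q4):
                × closes — contains both q4 and ¬q4.
          branch 1.2.2 (add F (q4 → q5)):
            F (q4 → q5): α-rule — add T q4, F q5.
            × closes — contains both q4 and ¬q4.
  branch 2 (add T q1):
    T (((q4 ↔ q4) ∧ (q4 → q5)) ↔ q4): β-rule — branch into T ((q4 ↔ q4) ∧ (q4 → q5)), T q4  //  F ((q4 ↔ q4) ∧ (q4 → q5)), F q4.
      branch 2.1 (add T ((q4 ↔ q4) ∧ (q4 → q5)), T q4):
        T ((q4 ↔ q4) ∧ (q4 → q5)): α-rule — add T (q4 ↔ q4), T (q4 → q5).
        T (q4 ↔ q4): β-rule — branch into T q4, T q4  //  F q4, F q4.
          branch 2.1.1 (add T q4, T q4):
            T (q4 → q5): β-rule — branch into F q4  //  T q5.
              branch 2.1.1.1 (add F q4):
                × closes — contains both q4 and ¬q4.
              branch 2.1.1.2 (add T q5):
                ○ open, literals {q1=true, q3=true, q4=true, q5=true}.
          branch 2.1.2 (add F q4, F q4):
            × closes — contains both q4 and ¬q4.
      branch 2.2 (add F ((q4 ↔ q4) ∧ (q4 → q5)), F q4):
        F ((q4 ↔ q4) ∧ (q4 → q5)): β-rule — branch into F (q4 ↔ q4)  //  F (q4 → q5).
          branch 2.2.1 (add F (q4 ↔ q4)):
            F (q4 ↔ q4): β-rule — branch into T q4, F q4  //  F q4, T q4.
              branch 2.2.1.1 (add T q4, F q4):
                × closes — contains both q4 and ¬q4.
              branch 2.2.1.2 (add F q4, T q4):
                × closes — contains both q4 and ¬q4.
          branch 2.2.2 (add F (q4 → q5)):
            F (q4 → q5): α-rule — add T q4, F q5.
            × closes — contains both q4 and ¬q4.
9 branches closed, 1 open.
Each open branch fixes some atoms; the unmentioned ones are free. Counting distinct full assignments: branch {q1=true, q3=true, q4=true, q5=true} (q2) contributes 2 new. Total: 2.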